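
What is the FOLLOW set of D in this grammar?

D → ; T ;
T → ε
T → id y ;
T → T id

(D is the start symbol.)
{ $ }

D is the start symbol, so $ ∈ FOLLOW(D).
D does not occur on any right-hand side.

Taking the union: FOLLOW(D) = { $ }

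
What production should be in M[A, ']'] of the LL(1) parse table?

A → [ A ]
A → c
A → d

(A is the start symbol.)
Empty (error entry)

To find M[A, ']'], we find productions for A where ']' is in the predict set (PREDICT(N → α) = (FIRST(α) \ {ε}) ∪ (FOLLOW(N) if α ⇒* ε)).

A → [ A ]: PREDICT = { '[' }
A → c: PREDICT = { 'c' }
A → d: PREDICT = { 'd' }

M[A, ']'] is empty (no production applies)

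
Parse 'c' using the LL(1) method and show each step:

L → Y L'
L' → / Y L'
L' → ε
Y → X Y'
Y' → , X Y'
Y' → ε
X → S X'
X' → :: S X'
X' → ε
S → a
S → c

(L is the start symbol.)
LL(1) parsing maintains a stack (initially the start symbol over $) and the input. At each step: if the stack top is a terminal, match it against the current input token; if it is a non-terminal N, replace it with the RHS of M[N, lookahead] (the unique production whose predict set contains the lookahead).

Stack is shown with the top on the left.

Stack         Input  Action
---------------------------
L $           c $    output L → Y L'
Y L' $        c $    output Y → X Y'
X Y' L' $     c $    output X → S X'
S X' Y' L' $  c $    output S → c
c X' Y' L' $  c $    match 'c'
X' Y' L' $    $      output X' → ε
Y' L' $       $      output Y' → ε
L' $          $      output L' → ε
$             $      accept

The string is accepted.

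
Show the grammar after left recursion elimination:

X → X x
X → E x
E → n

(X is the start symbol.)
X → E x X'
X' → x X'
X' → ε
E → n

X is directly left-recursive. The standard transformation for
  A → A α₁ | ... | A α_m | β₁ | ... | β_n
is
  A  → β₁ A' | ... | β_n A'
  A' → α₁ A' | ... | α_m A' | ε

X → E x becomes X → E x X'
X → X x becomes X' → x X'
Add X' → ε

Productions for other non-terminals are unchanged:
  E → n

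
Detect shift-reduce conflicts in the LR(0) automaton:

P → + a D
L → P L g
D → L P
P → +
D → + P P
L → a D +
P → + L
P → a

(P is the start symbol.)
Yes — I1: [P → + .] vs [L → . a D +]; I6: [P → a .] vs [D → . + P P]; I7: [P → + .] vs [L → . a D +]; I8: [P → + a D .] vs [L → a D . +]; I10: [P → a .] vs [D → . + P P]; I16: [D → + P P .] vs [L → . a D +]

Augment with P' → P and build the canonical LR(0) collection (I0 = CLOSURE({[P' → . P]}), then GOTO on every symbol after a dot until no new states appear). It has 18 states:
  I0: { [P → . + L], [P → . + a D], [P → . +], [P → . a], [P' → . P] }  — shift
  I1: { [L → . P L g], [L → . a D +], [P → + . L], [P → + . a D], [P → + .], [P → . + L], [P → . + a D], [P → . +], [P → . a] }  — shift, reduce
  I2: { [P' → P .] }  — accept
  I3: { [P → a .] }  — reduce
  I4: { [P → + L .] }  — reduce
  I5: { [L → . P L g], [L → . a D +], [L → P . L g], [P → . + L], [P → . + a D], [P → . +], [P → . a] }  — shift
  I6: { [D → . + P P], [D → . L P], [L → . P L g], [L → . a D +], [L → a . D +], [P → + a . D], [P → . + L], [P → . + a D], [P → . +], [P → . a], [P → a .] }  — shift, reduce
  I7: { [D → + . P P], [L → . P L g], [L → . a D +], [P → + . L], [P → + . a D], [P → + .], [P → . + L], [P → . + a D], [P → . +], [P → . a] }  — shift, reduce
  I8: { [L → a D . +], [P → + a D .] }  — shift, reduce
  I9: { [D → L . P], [P → . + L], [P → . + a D], [P → . +], [P → . a] }  — shift
  I10: { [D → . + P P], [D → . L P], [L → . P L g], [L → . a D +], [L → a . D +], [P → . + L], [P → . + a D], [P → . +], [P → . a], [P → a .] }  — shift, reduce
  I11: { [L → a D . +] }  — shift
  I12: { [L → a D + .] }  — reduce
  I13: { [D → L P .] }  — reduce
  I14: { [D → + P . P], [L → . P L g], [L → . a D +], [L → P . L g], [P → . + L], [P → . + a D], [P → . +], [P → . a] }  — shift
  I15: { [L → P L . g] }  — shift
  I16: { [D → + P P .], [L → . P L g], [L → . a D +], [L → P . L g], [P → . + L], [P → . + a D], [P → . +], [P → . a] }  — shift, reduce
  I17: { [L → P L g .] }  — reduce

I1 contains reduce item [P → + .] and shift items [L → . a D +], [P → . +], [P → . + L], [P → . + a D], [P → + . a D], [P → . a] — shift-reduce conflict.
I6 contains reduce item [P → a .] and shift items [D → . + P P], [L → . a D +], [P → . +], [P → . + L], [P → . + a D], [P → . a] — shift-reduce conflict.
I7 contains reduce item [P → + .] and shift items [L → . a D +], [P → . +], [P → . + L], [P → . + a D], [P → + . a D], [P → . a] — shift-reduce conflict.
I8 contains reduce item [P → + a D .] and shift item [L → a D . +] — shift-reduce conflict.
I10 contains reduce item [P → a .] and shift items [D → . + P P], [L → . a D +], [P → . +], [P → . + L], [P → . + a D], [P → . a] — shift-reduce conflict.
I16 contains reduce item [D → + P P .] and shift items [L → . a D +], [P → . +], [P → . + L], [P → . + a D], [P → . a] — shift-reduce conflict.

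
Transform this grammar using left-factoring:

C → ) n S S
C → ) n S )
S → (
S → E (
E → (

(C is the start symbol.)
C → ) n S C'
C' → S
C' → )
S → (
S → E (
E → (

Left-factoring transforms A → αβ₁ | αβ₂ into A → αA' and A' → β₁ | β₂
(α is the longest common prefix among the alternatives). Repeat until
no nonterminal has two alternatives with a common prefix.

Round 1: C has alternatives sharing prefix ') n S'. Introduce C': C → ) n S C'
  Add: C' → S
  Add: C' → )

No remaining common prefixes — done.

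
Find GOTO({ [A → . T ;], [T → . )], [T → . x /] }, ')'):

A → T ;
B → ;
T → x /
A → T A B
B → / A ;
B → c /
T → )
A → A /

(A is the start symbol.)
{ [T → ) .] }

GOTO(I, ')') = CLOSURE({ [A → αX.β] : [A → α.Xβ] ∈ I, X = ')' })

Items with dot before ')', with the dot advanced:
  [T → . )] → [T → ) .]
Closure adds nothing (no advanced item has the dot before a non-terminal).

GOTO = { [T → ) .] }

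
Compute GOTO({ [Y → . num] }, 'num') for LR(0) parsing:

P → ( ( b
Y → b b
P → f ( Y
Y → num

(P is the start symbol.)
GOTO(I, 'num') = CLOSURE({ [A → αX.β] : [A → α.Xβ] ∈ I, X = 'num' })

Items with dot before 'num', with the dot advanced:
  [Y → . num] → [Y → num .]
Closure adds nothing (no advanced item has the dot before a non-terminal).

GOTO = { [Y → num .] }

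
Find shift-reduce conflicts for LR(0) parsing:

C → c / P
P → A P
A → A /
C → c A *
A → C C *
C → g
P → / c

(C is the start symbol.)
Yes — I14: [A → A / .] vs [P → / . c]

A shift-reduce conflict occurs when an LR(0) state has both:
  - a complete (reduce) item [A → α .] (dot at the end), and
  - a shift item [B → β . c γ] (dot before a terminal).

Augment with C' → C and build the canonical LR(0) collection (I0 = CLOSURE({[C' → . C]}), then GOTO on every symbol after a dot until no new states appear). It has 17 states:
  I0: { [C → . c / P], [C → . c A *], [C → . g], [C' → . C] }  — shift
  I1: { [C' → C .] }  — accept
  I2: { [A → . A /], [A → . C C *], [C → . c / P], [C → . c A *], [C → . g], [C → c . / P], [C → c . A *] }  — shift
  I3: { [C → g .] }  — reduce
  I4: { [A → . A /], [A → . C C *], [C → . c / P], [C → . c A *], [C → . g], [C → c / . P], [P → . / c], [P → . A P] }  — shift
  I5: { [A → A . /], [C → c A . *] }  — shift
  I6: { [A → C . C *], [C → . c / P], [C → . c A *], [C → . g] }  — shift
  I7: { [A → C C . *] }  — shift
  I8: { [A → C C * .] }  — reduce
  I9: { [C → c A * .] }  — reduce
  I10: { [A → A / .] }  — reduce
  I11: { [P → / . c] }  — shift
  I12: { [A → . A /], [A → . C C *], [A → A . /], [C → . c / P], [C → . c A *], [C → . g], [P → . / c], [P → . A P], [P → A . P] }  — shift
  I13: { [C → c / P .] }  — reduce
  I14: { [A → A / .], [P → / . c] }  — shift, reduce
  I15: { [P → A P .] }  — reduce
  I16: { [P → / c .] }  — reduce

I14 contains reduce item [A → A / .] and shift item [P → / . c] — shift-reduce conflict.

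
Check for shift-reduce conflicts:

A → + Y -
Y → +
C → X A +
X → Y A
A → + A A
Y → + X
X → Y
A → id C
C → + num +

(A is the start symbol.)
A shift-reduce conflict occurs when an LR(0) state has both:
  - a complete (reduce) item [A → α .] (dot at the end), and
  - a shift item [B → β . c γ] (dot before a terminal).

Augment with A' → A and build the canonical LR(0) collection (I0 = CLOSURE({[A' → . A]}), then GOTO on every symbol after a dot until no new states appear). It has 21 states:
  I0: { [A → . + A A], [A → . + Y -], [A → . id C], [A' → . A] }  — shift
  I1: { [A → + . A A], [A → + . Y -], [A → . + A A], [A → . + Y -], [A → . id C], [Y → . + X], [Y → . +] }  — shift
  I2: { [A' → A .] }  — accept
  I3: { [A → id . C], [C → . + num +], [C → . X A +], [X → . Y A], [X → . Y], [Y → . + X], [Y → . +] }  — shift
  I4: { [C → + . num +], [X → . Y A], [X → . Y], [Y → + . X], [Y → + .], [Y → . + X], [Y → . +] }  — shift, reduce
  I5: { [A → id C .] }  — reduce
  I6: { [A → . + A A], [A → . + Y -], [A → . id C], [C → X . A +] }  — shift
  I7: { [A → . + A A], [A → . + Y -], [A → . id C], [X → Y . A], [X → Y .] }  — shift, reduce
  I8: { [X → Y A .] }  — reduce
  I9: { [C → X A . +] }  — shift
  I10: { [C → X A + .] }  — reduce
  I11: { [X → . Y A], [X → . Y], [Y → + . X], [Y → + .], [Y → . + X], [Y → . +] }  — shift, reduce
  I12: { [Y → + X .] }  — reduce
  I13: { [C → + num . +] }  — shift
  I14: { [C → + num + .] }  — reduce
  I15: { [A → + . A A], [A → + . Y -], [A → . + A A], [A → . + Y -], [A → . id C], [X → . Y A], [X → . Y], [Y → + . X], [Y → + .], [Y → . + X], [Y → . +] }  — shift, reduce
  I16: { [A → + A . A], [A → . + A A], [A → . + Y -], [A → . id C] }  — shift
  I17: { [A → + Y . -] }  — shift
  I18: { [A → + Y - .] }  — reduce
  I19: { [A → + A A .] }  — reduce
  I20: { [A → + Y . -], [A → . + A A], [A → . + Y -], [A → . id C], [X → Y . A], [X → Y .] }  — shift, reduce

I4 contains reduce item [Y → + .] and shift items [C → + . num +], [Y → . +], [Y → . + X] — shift-reduce conflict.
I7 contains reduce item [X → Y .] and shift items [A → . + A A], [A → . + Y -], [A → . id C] — shift-reduce conflict.
I11 contains reduce item [Y → + .] and shift items [Y → . +], [Y → . + X] — shift-reduce conflict.
I15 contains reduce item [Y → + .] and shift items [A → . + A A], [A → . + Y -], [A → . id C], [Y → . +], [Y → . + X] — shift-reduce conflict.
I20 contains reduce item [X → Y .] and shift items [A → . + A A], [A → . + Y -], [A → + Y . -], [A → . id C] — shift-reduce conflict.

Answer: Yes — I4: [Y → + .] vs [C → + . num +]; I7: [X → Y .] vs [A → . + A A]; I11: [Y → + .] vs [Y → . +]; I15: [Y → + .] vs [A → . + A A]; I20: [X → Y .] vs [A → . + A A]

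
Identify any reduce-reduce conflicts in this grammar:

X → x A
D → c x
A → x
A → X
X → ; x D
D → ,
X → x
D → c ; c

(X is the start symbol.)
Yes — I6: [A → x .] vs [X → x .]

Augment with X' → X and build the canonical LR(0) collection (I0 = CLOSURE({[X' → . X]}), then GOTO on every symbol after a dot until no new states appear). It has 14 states:
  I0: { [X → . ; x D], [X → . x A], [X → . x], [X' → . X] }  — shift
  I1: { [X → ; . x D] }  — shift
  I2: { [X' → X .] }  — accept
  I3: { [A → . X], [A → . x], [X → . ; x D], [X → . x A], [X → . x], [X → x . A], [X → x .] }  — shift, reduce
  I4: { [X → x A .] }  — reduce
  I5: { [A → X .] }  — reduce
  I6: { [A → . X], [A → . x], [A → x .], [X → . ; x D], [X → . x A], [X → . x], [X → x . A], [X → x .] }  — shift, 2 reduces
  I7: { [D → . ,], [D → . c ; c], [D → . c x], [X → ; x . D] }  — shift
  I8: { [D → , .] }  — reduce
  I9: { [X → ; x D .] }  — reduce
  I10: { [D → c . ; c], [D → c . x] }  — shift
  I11: { [D → c ; . c] }  — shift
  I12: { [D → c x .] }  — reduce
  I13: { [D → c ; c .] }  — reduce

I6 contains complete items [A → x .], [X → x .] — reduce-reduce conflict.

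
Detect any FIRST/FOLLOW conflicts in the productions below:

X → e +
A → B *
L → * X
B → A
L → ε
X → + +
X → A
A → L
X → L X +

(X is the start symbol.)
Yes. X → e '+' with FOLLOW(X) on { 'e' }; X → '+' '+' with FOLLOW(X) on { '+' }; X → L X '+' with FOLLOW(X) on { '*', '+', 'e' }; A → B '*' with FOLLOW(A) on { '*' }; L → '*' X with FOLLOW(L) on { '*' }

A FIRST/FOLLOW conflict occurs when a non-terminal N has a nullable alternative N → β (β ⇒* ε) and another alternative N → α with FIRST(α) ∩ FOLLOW(N) ≠ ∅: on such a lookahead the parser cannot decide between expanding α and letting N vanish via β.

Nullable non-terminals: A, B, L, X.
FIRST sets used below: FIRST(B) = { '*', ε }, FIRST(L) = { '*', ε }, FIRST(A) = { '*', ε }, FIRST(X) = { '*', '+', 'e', ε }

A: nullable alternative(s) A → L; FOLLOW(A) = { $, '*', '+', 'e' }
  A → B *: FIRST \ {ε} = { '*' } — overlaps FOLLOW(A) on { '*' }: CONFLICT
  A → L: FIRST \ {ε} = { '*' } — this is the only nullable alternative, skip
B has a nullable alternative but only one production, so nothing to check.

L: nullable alternative(s) L → ε; FOLLOW(L) = { $, '*', '+', 'e' }
  L → * X: FIRST \ {ε} = { '*' } — overlaps FOLLOW(L) on { '*' }: CONFLICT
  L → ε: FIRST \ {ε} = { } — this is the only nullable alternative, skip

X: nullable alternative(s) X → A; FOLLOW(X) = { $, '*', '+', 'e' }
  X → e +: FIRST \ {ε} = { 'e' } — overlaps FOLLOW(X) on { 'e' }: CONFLICT
  X → + +: FIRST \ {ε} = { '+' } — overlaps FOLLOW(X) on { '+' }: CONFLICT
  X → A: FIRST \ {ε} = { '*' } — this is the only nullable alternative, skip
  X → L X +: FIRST \ {ε} = { '*', '+', 'e' } — overlaps FOLLOW(X) on { '*', '+', 'e' }: CONFLICT

So the grammar has 5 FIRST/FOLLOW conflicts (marked CONFLICT above).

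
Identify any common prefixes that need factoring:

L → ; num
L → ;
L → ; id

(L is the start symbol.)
Yes, L has productions with common prefix ';'

Left-factoring is needed when two productions for the same non-terminal
share a common prefix on the right-hand side.

Productions for L:
  L → ; num
  L → ;
  L → ; id

Found common prefix ';' in productions for L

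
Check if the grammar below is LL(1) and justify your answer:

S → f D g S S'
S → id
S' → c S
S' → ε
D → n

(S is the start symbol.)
No. Predict set conflict for S': { 'c' }

A grammar is LL(1) if for each non-terminal N with multiple productions, the predict sets of those productions are pairwise disjoint, where PREDICT(N → α) = (FIRST(α) \ {ε}) ∪ (FOLLOW(N) if α ⇒* ε).

Relevant sets:
  FOLLOW(S') = { $, 'c' }

For S:
  PREDICT(S → f D g S S') = { 'f' }
  PREDICT(S → id) = { 'id' }
For S':
  PREDICT(S' → c S) = { 'c' }
  PREDICT(S' → ε) = { $, 'c' }
D has a single production, so nothing to check there.

Conflict found: Predict set conflict for S': { 'c' }
The grammar is NOT LL(1).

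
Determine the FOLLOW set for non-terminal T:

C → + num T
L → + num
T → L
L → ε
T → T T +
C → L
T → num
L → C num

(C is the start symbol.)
{ $, '+', 'num' }

In C → + num T: T is at the end, add FOLLOW(C)
In T → T T +: T is followed by T '+', add FIRST(T '+') \ {ε} = { '+', 'num' }
In T → T T +: T is followed by '+', add FIRST('+') \ {ε} = { '+' }

The FOLLOW sets referred to above (computed the same way, to a fixed point):
  FOLLOW(C) = { $, 'num' }

Taking the union: FOLLOW(T) = { $, '+', 'num' }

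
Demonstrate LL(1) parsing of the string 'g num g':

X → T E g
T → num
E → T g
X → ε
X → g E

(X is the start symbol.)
Stack is shown with the top on the left.

Stack    Input      Action
--------------------------
X $      g num g $  output X → g E
g E $    g num g $  match 'g'
E $      num g $    output E → T g
T g $    num g $    output T → num
num g $  num g $    match 'num'
g $      g $        match 'g'
$        $          accept

The string is accepted.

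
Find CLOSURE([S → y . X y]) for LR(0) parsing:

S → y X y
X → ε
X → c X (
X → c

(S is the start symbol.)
{ [S → y . X y], [X → . c X (], [X → . c], [X → .] }

To compute CLOSURE, for each item [A → α.Bβ] where B is a non-terminal, add [B → .γ] for all productions B → γ; repeat for the newly added items until nothing changes.

Start with: [S → y . X y]
  [S → y . X y] has the dot before X: add [X → .], [X → . c X (], [X → . c]
No further items can be added.

CLOSURE = { [S → y . X y], [X → . c X (], [X → . c], [X → .] }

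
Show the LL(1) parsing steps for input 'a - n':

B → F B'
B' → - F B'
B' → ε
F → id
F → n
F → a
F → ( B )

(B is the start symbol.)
Stack is shown with the top on the left.

Stack     Input    Action
-------------------------
B $       a - n $  output B → F B'
F B' $    a - n $  output F → a
a B' $    a - n $  match 'a'
B' $      - n $    output B' → - F B'
- F B' $  - n $    match '-'
F B' $    n $      output F → n
n B' $    n $      match 'n'
B' $      $        output B' → ε
$         $        accept

The string is accepted.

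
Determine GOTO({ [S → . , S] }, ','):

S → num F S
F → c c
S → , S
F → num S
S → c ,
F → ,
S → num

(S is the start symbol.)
{ [S → , . S], [S → . , S], [S → . c ,], [S → . num F S], [S → . num] }

GOTO(I, ',') = CLOSURE({ [A → αX.β] : [A → α.Xβ] ∈ I, X = ',' })

Items with dot before ',', with the dot advanced:
  [S → . , S] → [S → , . S]
Closure of the advanced items:
  [S → , . S] has the dot before S: add [S → . num F S], [S → . , S], [S → . c ,], [S → . num]

GOTO = { [S → , . S], [S → . , S], [S → . c ,], [S → . num F S], [S → . num] }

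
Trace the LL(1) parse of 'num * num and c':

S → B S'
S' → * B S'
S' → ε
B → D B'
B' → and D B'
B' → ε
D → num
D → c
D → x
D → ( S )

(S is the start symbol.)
LL(1) parsing maintains a stack (initially the start symbol over $) and the input. At each step: if the stack top is a terminal, match it against the current input token; if it is a non-terminal N, replace it with the RHS of M[N, lookahead] (the unique production whose predict set contains the lookahead).

Stack is shown with the top on the left.

Stack          Input              Action
----------------------------------------
S $            num * num and c $  output S → B S'
B S' $         num * num and c $  output B → D B'
D B' S' $      num * num and c $  output D → num
num B' S' $    num * num and c $  match 'num'
B' S' $        * num and c $      output B' → ε
S' $           * num and c $      output S' → * B S'
* B S' $       * num and c $      match '*'
B S' $         num and c $        output B → D B'
D B' S' $      num and c $        output D → num
num B' S' $    num and c $        match 'num'
B' S' $        and c $            output B' → and D B'
and D B' S' $  and c $            match 'and'
D B' S' $      c $                output D → c
c B' S' $      c $                match 'c'
B' S' $        $                  output B' → ε
S' $           $                  output S' → ε
$              $                  accept

The string is accepted.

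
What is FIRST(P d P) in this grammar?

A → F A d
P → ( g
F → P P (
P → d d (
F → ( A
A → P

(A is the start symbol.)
{ '(', 'd' }

FIRST sets of the non-terminals involved (from the grammar, by fixed-point iteration):
  FIRST(P) = { '(', 'd' }

To compute FIRST(P d P), process the symbols left to right:
Symbol P is a non-terminal. Add FIRST(P) \ {ε} = { '(', 'd' }
P is not nullable (ε ∉ FIRST(P)), so stop here.
FIRST(P d P) = { '(', 'd' }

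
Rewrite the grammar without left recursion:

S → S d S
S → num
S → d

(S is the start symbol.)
S → num S'
S → d S'
S' → d S S'
S' → ε

S is directly left-recursive. The standard transformation for
  A → A α₁ | ... | A α_m | β₁ | ... | β_n
is
  A  → β₁ A' | ... | β_n A'
  A' → α₁ A' | ... | α_m A' | ε

S → num becomes S → num S'
S → d becomes S → d S'
S → S d S becomes S' → d S S'
Add S' → ε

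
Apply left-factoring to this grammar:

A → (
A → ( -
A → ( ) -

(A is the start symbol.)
A → ( A'
A' → ε
A' → -
A' → ) -

Left-factoring transforms A → αβ₁ | αβ₂ into A → αA' and A' → β₁ | β₂
(α is the longest common prefix among the alternatives). Repeat until
no nonterminal has two alternatives with a common prefix.

Round 1: A has alternatives sharing prefix '('. Introduce A': A → ( A'
  Add: A' → ε
  Add: A' → -
  Add: A' → ) -

No remaining common prefixes — done.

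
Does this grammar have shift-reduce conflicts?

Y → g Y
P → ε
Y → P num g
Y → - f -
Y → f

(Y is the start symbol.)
Yes — I0: [P → .] vs [Y → . - f -]; I5: [P → .] vs [Y → . - f -]

Augment with Y' → Y and build the canonical LR(0) collection (I0 = CLOSURE({[Y' → . Y]}), then GOTO on every symbol after a dot until no new states appear). It has 11 states:
  I0: { [P → .], [Y → . - f -], [Y → . P num g], [Y → . f], [Y → . g Y], [Y' → . Y] }  — shift, reduce
  I1: { [Y → - . f -] }  — shift
  I2: { [Y → P . num g] }  — shift
  I3: { [Y' → Y .] }  — accept
  I4: { [Y → f .] }  — reduce
  I5: { [P → .], [Y → . - f -], [Y → . P num g], [Y → . f], [Y → . g Y], [Y → g . Y] }  — shift, reduce
  I6: { [Y → g Y .] }  — reduce
  I7: { [Y → P num . g] }  — shift
  I8: { [Y → P num g .] }  — reduce
  I9: { [Y → - f . -] }  — shift
  I10: { [Y → - f - .] }  — reduce

I0 contains reduce item [P → .] and shift items [Y → . - f -], [Y → . f], [Y → . g Y] — shift-reduce conflict.
I5 contains reduce item [P → .] and shift items [Y → . - f -], [Y → . f], [Y → . g Y] — shift-reduce conflict.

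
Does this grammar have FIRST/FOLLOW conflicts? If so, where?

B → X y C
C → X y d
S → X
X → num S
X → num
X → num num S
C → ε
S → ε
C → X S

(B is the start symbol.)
Nullable non-terminals: C, S.
FIRST sets used below: FIRST(X) = { 'num' }

C: nullable alternative(s) C → ε; FOLLOW(C) = { $ }
  C → X y d: FIRST \ {ε} = { 'num' } — disjoint from FOLLOW(C)
  C → ε: FIRST \ {ε} = { } — this is the only nullable alternative, skip
  C → X S: FIRST \ {ε} = { 'num' } — disjoint from FOLLOW(C)

S: nullable alternative(s) S → ε; FOLLOW(S) = { $, 'num', 'y' }
  S → X: FIRST \ {ε} = { 'num' } — overlaps FOLLOW(S) on { 'num' }: CONFLICT
  S → ε: FIRST \ {ε} = { } — this is the only nullable alternative, skip

B, X have no nullable alternative, so no FIRST/FOLLOW check is needed there.

So the grammar has 1 FIRST/FOLLOW conflict (marked CONFLICT above).

Answer: Yes. S → X with FOLLOW(S) on { 'num' }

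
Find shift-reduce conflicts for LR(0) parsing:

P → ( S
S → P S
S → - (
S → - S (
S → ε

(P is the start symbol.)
Yes — I1: [S → .] vs [P → . ( S]; I3: [S → .] vs [P → . ( S]; I4: [S → .] vs [P → . ( S]; I7: [S → .] vs [P → . ( S]

A shift-reduce conflict occurs when an LR(0) state has both:
  - a complete (reduce) item [A → α .] (dot at the end), and
  - a shift item [B → β . c γ] (dot before a terminal).

Augment with P' → P and build the canonical LR(0) collection (I0 = CLOSURE({[P' → . P]}), then GOTO on every symbol after a dot until no new states appear). It has 10 states:
  I0: { [P → . ( S], [P' → . P] }  — shift
  I1: { [P → ( . S], [P → . ( S], [S → . - (], [S → . - S (], [S → . P S], [S → .] }  — shift, reduce
  I2: { [P' → P .] }  — accept
  I3: { [P → . ( S], [S → - . (], [S → - . S (], [S → . - (], [S → . - S (], [S → . P S], [S → .] }  — shift, reduce
  I4: { [P → . ( S], [S → . - (], [S → . - S (], [S → . P S], [S → .], [S → P . S] }  — shift, reduce
  I5: { [P → ( S .] }  — reduce
  I6: { [S → P S .] }  — reduce
  I7: { [P → ( . S], [P → . ( S], [S → - ( .], [S → . - (], [S → . - S (], [S → . P S], [S → .] }  — shift, 2 reduces
  I8: { [S → - S . (] }  — shift
  I9: { [S → - S ( .] }  — reduce

I1 contains reduce item [S → .] and shift items [P → . ( S], [S → . - (], [S → . - S (] — shift-reduce conflict.
I3 contains reduce item [S → .] and shift items [P → . ( S], [S → . - (], [S → - . (], [S → . - S (] — shift-reduce conflict.
I4 contains reduce item [S → .] and shift items [P → . ( S], [S → . - (], [S → . - S (] — shift-reduce conflict.
I7 contains reduce items [S → .], [S → - ( .] and shift items [P → . ( S], [S → . - (], [S → . - S (] — shift-reduce conflict.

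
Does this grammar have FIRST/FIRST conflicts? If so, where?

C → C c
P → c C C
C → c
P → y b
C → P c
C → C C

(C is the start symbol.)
Yes. C → C c / C → c on { 'c' }; C → C c / C → P c on { 'c', 'y' }; C → C c / C → C C on { 'c', 'y' }; C → c / C → P c on { 'c' }; C → c / C → C C on { 'c' }; C → P c / C → C C on { 'c', 'y' }

A FIRST/FIRST conflict occurs when two productions N → α and N → β for the same non-terminal have FIRST(α) ∩ FIRST(β) ≠ ∅ (with ε ∈ FIRST of a nullable right-hand side, so two nullable alternatives also conflict).

FIRST sets of the non-terminals at (or reachable through a nullable prefix from) the front of some alternative:
  FIRST(C) = { 'c', 'y' }
  FIRST(P) = { 'c', 'y' }

Productions for C:
  C → C c: FIRST = { 'c', 'y' }
  C → c: FIRST = { 'c' }
  C → P c: FIRST = { 'c', 'y' }
  C → C C: FIRST = { 'c', 'y' }
Productions for P:
  P → c C C: FIRST = { 'c' }
  P → y b: FIRST = { 'y' }

Conflict for C: C → C c and C → c
  Overlap: { 'c' }
Conflict for C: C → C c and C → P c
  Overlap: { 'c', 'y' }
Conflict for C: C → C c and C → C C
  Overlap: { 'c', 'y' }
Conflict for C: C → c and C → P c
  Overlap: { 'c' }
Conflict for C: C → c and C → C C
  Overlap: { 'c' }
Conflict for C: C → P c and C → C C
  Overlap: { 'c', 'y' }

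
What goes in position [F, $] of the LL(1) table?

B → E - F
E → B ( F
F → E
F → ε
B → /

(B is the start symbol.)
To find M[F, $], we find productions for F where $ is in the predict set (PREDICT(N → α) = (FIRST(α) \ {ε}) ∪ (FOLLOW(N) if α ⇒* ε)).

Relevant sets:
  FIRST(E) = { '/' }
  FOLLOW(F) = { $, '(', '-' }

F → E: PREDICT = { '/' }
F → ε: PREDICT = { $, '(', '-' }
  $ is in predict set, so this production goes in M[F, $]

M[F, $] = F → ε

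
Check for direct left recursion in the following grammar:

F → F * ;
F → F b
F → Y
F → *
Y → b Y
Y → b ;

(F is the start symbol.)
Yes, F is left-recursive

Direct left recursion occurs when N → N α for some non-terminal N (the right-hand side begins with the left-hand side itself).

F → F * ;: LEFT RECURSIVE (starts with F)
F → F b: LEFT RECURSIVE (starts with F)
F → Y: starts with Y
F → *: starts with '*'
Y → b Y: starts with b
Y → b ;: starts with b

The grammar has direct left recursion on: F.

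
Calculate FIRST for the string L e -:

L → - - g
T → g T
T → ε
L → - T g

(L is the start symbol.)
FIRST sets of the non-terminals involved (from the grammar, by fixed-point iteration):
  FIRST(L) = { '-' }

To compute FIRST(L e -), process the symbols left to right:
Symbol L is a non-terminal. Add FIRST(L) \ {ε} = { '-' }
L is not nullable (ε ∉ FIRST(L)), so stop here.
FIRST(L e -) = { '-' }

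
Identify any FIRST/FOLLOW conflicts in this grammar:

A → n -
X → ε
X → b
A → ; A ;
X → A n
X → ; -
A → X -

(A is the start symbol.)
Yes. X → A n with FOLLOW(X) on { '-' }

Nullable non-terminals: X.
FIRST sets used below: FIRST(A) = { '-', ';', 'b', 'n' }

X: nullable alternative(s) X → ε; FOLLOW(X) = { '-' }
  X → ε: FIRST \ {ε} = { } — this is the only nullable alternative, skip
  X → b: FIRST \ {ε} = { 'b' } — disjoint from FOLLOW(X)
  X → A n: FIRST \ {ε} = { '-', ';', 'b', 'n' } — overlaps FOLLOW(X) on { '-' }: CONFLICT
  X → ; -: FIRST \ {ε} = { ';' } — disjoint from FOLLOW(X)

A has no nullable alternative, so no FIRST/FOLLOW check is needed there.

So the grammar has 1 FIRST/FOLLOW conflict (marked CONFLICT above).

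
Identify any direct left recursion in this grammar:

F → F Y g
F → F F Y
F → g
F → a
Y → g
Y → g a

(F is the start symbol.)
Yes, F is left-recursive

Direct left recursion occurs when N → N α for some non-terminal N (the right-hand side begins with the left-hand side itself).

F → F Y g: LEFT RECURSIVE (starts with F)
F → F F Y: LEFT RECURSIVE (starts with F)
F → g: starts with g
F → a: starts with a
Y → g: starts with g
Y → g a: starts with g

The grammar has direct left recursion on: F.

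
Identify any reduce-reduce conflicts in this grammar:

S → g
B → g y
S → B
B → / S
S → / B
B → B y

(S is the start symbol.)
Yes — I7: [S → / B .] vs [S → B .]

Augment with S' → S and build the canonical LR(0) collection (I0 = CLOSURE({[S' → . S]}), then GOTO on every symbol after a dot until no new states appear). It has 9 states:
  I0: { [B → . / S], [B → . B y], [B → . g y], [S → . / B], [S → . B], [S → . g], [S' → . S] }  — shift
  I1: { [B → . / S], [B → . B y], [B → . g y], [B → / . S], [S → . / B], [S → . B], [S → . g], [S → / . B] }  — shift
  I2: { [B → B . y], [S → B .] }  — shift, reduce
  I3: { [S' → S .] }  — accept
  I4: { [B → g . y], [S → g .] }  — shift, reduce
  I5: { [B → g y .] }  — reduce
  I6: { [B → B y .] }  — reduce
  I7: { [B → B . y], [S → / B .], [S → B .] }  — shift, 2 reduces
  I8: { [B → / S .] }  — reduce

I7 contains complete items [S → / B .], [S → B .] — reduce-reduce conflict.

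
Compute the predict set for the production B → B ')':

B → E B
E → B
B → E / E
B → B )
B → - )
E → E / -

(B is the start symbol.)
{ '-' }

PREDICT(B → B ')') = (FIRST(RHS) \ {ε}) ∪ (FOLLOW(B) if ε ∈ FIRST(RHS), i.e. RHS ⇒* ε)
FIRST(B) = { '-' }
FIRST(B ')') = { '-' }
ε ∉ FIRST(B ')'), so FOLLOW(B) is not added.
PREDICT(B → B ')') = { '-' }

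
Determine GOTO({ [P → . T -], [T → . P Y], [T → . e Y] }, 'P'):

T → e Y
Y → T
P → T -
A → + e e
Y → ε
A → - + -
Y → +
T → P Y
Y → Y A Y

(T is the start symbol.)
{ [P → . T -], [T → . P Y], [T → . e Y], [T → P . Y], [Y → . +], [Y → . T], [Y → . Y A Y], [Y → .] }

GOTO(I, 'P') = CLOSURE({ [A → αX.β] : [A → α.Xβ] ∈ I, X = 'P' })

Items with dot before 'P', with the dot advanced:
  [T → . P Y] → [T → P . Y]
Closure of the advanced items:
  [T → P . Y] has the dot before Y: add [Y → . T], [Y → .], [Y → . +], [Y → . Y A Y]
  [Y → . T] has the dot before T: add [T → . e Y], [T → . P Y]
  [T → . P Y] has the dot before P: add [P → . T -]

GOTO = { [P → . T -], [T → . P Y], [T → . e Y], [T → P . Y], [Y → . +], [Y → . T], [Y → . Y A Y], [Y → .] }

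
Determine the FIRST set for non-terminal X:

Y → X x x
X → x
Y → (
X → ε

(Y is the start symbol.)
To compute FIRST(X), examine every production with X on the left-hand side, reading each right-hand side left to right until a non-nullable symbol is reached.

From X → x:
  - x is a terminal: add 'x' and stop
From X → ε:
  - ε-production, so ε ∈ FIRST(X)

Collecting: FIRST(X) = { 'x', ε }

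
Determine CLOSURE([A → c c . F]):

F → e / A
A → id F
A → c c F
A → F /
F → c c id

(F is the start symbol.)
Start with: [A → c c . F]
  [A → c c . F] has the dot before F: add [F → . e / A], [F → . c c id]
No further items can be added.

CLOSURE = { [A → c c . F], [F → . c c id], [F → . e / A] }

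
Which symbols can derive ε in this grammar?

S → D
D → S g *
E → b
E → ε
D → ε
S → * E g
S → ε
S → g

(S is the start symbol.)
{ 'D', 'E', 'S' }

A non-terminal is nullable if it can derive ε (the empty string): either it has an ε-production, or it has a production whose right-hand side consists entirely of nullable non-terminals.

ε-productions: E → ε, D → ε, S → ε
So E, D, S are immediately nullable.
Every non-terminal is now nullable.
Nullable = { 'D', 'E', 'S' }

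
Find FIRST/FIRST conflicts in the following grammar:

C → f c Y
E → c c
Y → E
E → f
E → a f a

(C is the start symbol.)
No FIRST/FIRST conflicts.

A FIRST/FIRST conflict occurs when two productions N → α and N → β for the same non-terminal have FIRST(α) ∩ FIRST(β) ≠ ∅ (with ε ∈ FIRST of a nullable right-hand side, so two nullable alternatives also conflict).

Productions for E:
  E → c c: FIRST = { 'c' }
  E → f: FIRST = { 'f' }
  E → a f a: FIRST = { 'a' }
C, Y have only one production, so no FIRST/FIRST conflict is possible there.

All alternatives of each non-terminal have pairwise disjoint FIRST sets.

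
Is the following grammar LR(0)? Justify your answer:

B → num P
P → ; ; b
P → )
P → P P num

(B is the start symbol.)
A grammar is LR(0) if no state in the canonical LR(0) collection has:
  - both a shift item (dot before a terminal) and a complete item (shift-reduce conflict), or
  - two or more complete items (reduce-reduce conflict; the accept item [B' → B .] counts as a complete item here).

Augment with B' → B and build the canonical LR(0) collection (I0 = CLOSURE({[B' → . B]}), then GOTO on every symbol after a dot until no new states appear). It has 10 states:
  I0: { [B → . num P], [B' → . B] }  — shift
  I1: { [B' → B .] }  — accept
  I2: { [B → num . P], [P → . )], [P → . ; ; b], [P → . P P num] }  — shift
  I3: { [P → ) .] }  — reduce
  I4: { [P → ; . ; b] }  — shift
  I5: { [B → num P .], [P → . )], [P → . ; ; b], [P → . P P num], [P → P . P num] }  — shift, reduce
  I6: { [P → . )], [P → . ; ; b], [P → . P P num], [P → P . P num], [P → P P . num] }  — shift
  I7: { [P → P P num .] }  — reduce
  I8: { [P → ; ; . b] }  — shift
  I9: { [P → ; ; b .] }  — reduce

Conflict in state I5:
  Shift-reduce conflict between [B → num P .] and [P → . )]
So the grammar is NOT LR(0).

Answer: No. Shift-reduce conflict between [B → num P .] and [P → . )]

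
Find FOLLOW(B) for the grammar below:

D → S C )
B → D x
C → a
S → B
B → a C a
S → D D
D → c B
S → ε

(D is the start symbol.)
{ $, 'a', 'c', 'x' }

To compute FOLLOW(B), find every occurrence of B on a right-hand side N → α B β: add FIRST(β) \ {ε}, and if β is empty or nullable also add FOLLOW(N). Iterate to a fixed point.

In S → B: B is at the end, add FOLLOW(S)
In D → c B: B is at the end, add FOLLOW(D)

The FOLLOW sets referred to above (computed the same way, to a fixed point):
  FOLLOW(S) = { 'a' }
  FOLLOW(D) = { $, 'a', 'c', 'x' }

Taking the union: FOLLOW(B) = { $, 'a', 'c', 'x' }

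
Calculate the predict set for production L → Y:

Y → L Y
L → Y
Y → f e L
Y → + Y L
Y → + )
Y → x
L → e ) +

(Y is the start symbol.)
PREDICT(L → Y) = (FIRST(RHS) \ {ε}) ∪ (FOLLOW(L) if ε ∈ FIRST(RHS), i.e. RHS ⇒* ε)
FIRST(Y) = { '+', 'e', 'f', 'x' }
FIRST(Y) = { '+', 'e', 'f', 'x' }
ε ∉ FIRST(Y), so FOLLOW(L) is not added.
PREDICT(L → Y) = { '+', 'e', 'f', 'x' }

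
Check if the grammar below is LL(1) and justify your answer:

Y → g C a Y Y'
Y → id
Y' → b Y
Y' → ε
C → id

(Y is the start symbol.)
Relevant sets:
  FOLLOW(Y') = { $, 'b' }

For Y:
  PREDICT(Y → g C a Y Y') = { 'g' }
  PREDICT(Y → id) = { 'id' }
For Y':
  PREDICT(Y' → b Y) = { 'b' }
  PREDICT(Y' → ε) = { $, 'b' }
C has a single production, so nothing to check there.

Conflict found: Predict set conflict for Y': { 'b' }
The grammar is NOT LL(1).

Answer: No. Predict set conflict for Y': { 'b' }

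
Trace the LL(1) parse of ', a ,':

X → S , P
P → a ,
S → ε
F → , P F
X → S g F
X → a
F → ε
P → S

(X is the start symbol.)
LL(1) parsing maintains a stack (initially the start symbol over $) and the input. At each step: if the stack top is a terminal, match it against the current input token; if it is a non-terminal N, replace it with the RHS of M[N, lookahead] (the unique production whose predict set contains the lookahead).

Stack is shown with the top on the left.

Stack    Input    Action
------------------------
X $      , a , $  output X → S , P
S , P $  , a , $  output S → ε
, P $    , a , $  match ','
P $      a , $    output P → a ,
a , $    a , $    match 'a'
, $      , $      match ','
$        $        accept

The string is accepted.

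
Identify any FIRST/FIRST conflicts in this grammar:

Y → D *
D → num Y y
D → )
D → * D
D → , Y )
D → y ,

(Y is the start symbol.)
No FIRST/FIRST conflicts.

Productions for D:
  D → num Y y: FIRST = { 'num' }
  D → ): FIRST = { ')' }
  D → * D: FIRST = { '*' }
  D → , Y ): FIRST = { ',' }
  D → y ,: FIRST = { 'y' }
Y has only one production, so no FIRST/FIRST conflict is possible there.

All alternatives of each non-terminal have pairwise disjoint FIRST sets.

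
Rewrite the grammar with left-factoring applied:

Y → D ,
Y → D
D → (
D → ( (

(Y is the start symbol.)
Y → D Y'
Y' → ,
Y' → ε
D → ( D'
D' → ε
D' → (

Left-factoring transforms A → αβ₁ | αβ₂ into A → αA' and A' → β₁ | β₂
(α is the longest common prefix among the alternatives). Repeat until
no nonterminal has two alternatives with a common prefix.

Round 1: Y has alternatives sharing prefix 'D'. Introduce Y': Y → D Y'
  Add: Y' → ,
  Add: Y' → ε

Round 2: D has alternatives sharing prefix '('. Introduce D': D → ( D'
  Add: D' → ε
  Add: D' → (

No remaining common prefixes — done.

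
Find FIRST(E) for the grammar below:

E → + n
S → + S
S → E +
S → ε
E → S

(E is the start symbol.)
{ '+', ε }

To compute FIRST(E), examine every production with E on the left-hand side, reading each right-hand side left to right until a non-nullable symbol is reached.

FIRST sets of the other non-terminals involved (by the same procedure, iterated to a fixed point):
  FIRST(S) = { '+', ε }

From E → + n:
  - '+' is a terminal: add '+' and stop
From E → S:
  - S is a non-terminal: add FIRST(S) \ {ε} = { '+' }
    S is nullable and nothing follows, so the whole right-hand side can vanish: ε ∈ FIRST(E)

Collecting: FIRST(E) = { '+', ε }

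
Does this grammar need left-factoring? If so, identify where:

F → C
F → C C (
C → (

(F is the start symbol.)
Yes, F has productions with common prefix 'C'

Left-factoring is needed when two productions for the same non-terminal
share a common prefix on the right-hand side.

Productions for F:
  F → C
  F → C C (

Found common prefix 'C' in productions for F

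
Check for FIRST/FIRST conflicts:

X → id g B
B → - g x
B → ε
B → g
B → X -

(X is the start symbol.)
A FIRST/FIRST conflict occurs when two productions N → α and N → β for the same non-terminal have FIRST(α) ∩ FIRST(β) ≠ ∅ (with ε ∈ FIRST of a nullable right-hand side, so two nullable alternatives also conflict).

FIRST sets of the non-terminals at (or reachable through a nullable prefix from) the front of some alternative:
  FIRST(X) = { 'id' }

Productions for B:
  B → - g x: FIRST = { '-' }
  B → ε: FIRST = { ε }
  B → g: FIRST = { 'g' }
  B → X -: FIRST = { 'id' }
X has only one production, so no FIRST/FIRST conflict is possible there.

All alternatives of each non-terminal have pairwise disjoint FIRST sets.

Answer: No FIRST/FIRST conflicts.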